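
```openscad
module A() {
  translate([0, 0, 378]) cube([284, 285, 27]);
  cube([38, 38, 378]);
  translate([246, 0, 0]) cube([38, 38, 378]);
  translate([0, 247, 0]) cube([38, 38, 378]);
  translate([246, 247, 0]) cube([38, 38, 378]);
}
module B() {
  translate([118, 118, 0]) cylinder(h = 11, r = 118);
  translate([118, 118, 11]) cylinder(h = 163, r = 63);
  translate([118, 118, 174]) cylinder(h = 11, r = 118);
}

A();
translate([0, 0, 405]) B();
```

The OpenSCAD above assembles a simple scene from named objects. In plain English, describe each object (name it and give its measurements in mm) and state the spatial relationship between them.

A is a four-legged stool. The seat is a 284×285×27 mm slab whose top surface is at z = 405 mm; four square legs, each 38×38 mm in cross-section, run from the floor (z = 0) to the underside of the seat, each flush with a corner of the seat.

B is a spool: two coaxial disc flanges of radius 118 mm and thickness 11 mm, joined by a core cylinder of radius 63 mm and height 163 mm. The lower flange rests on z = 0 and the three cylinders share a vertical axis.

The spool is on top of the stool.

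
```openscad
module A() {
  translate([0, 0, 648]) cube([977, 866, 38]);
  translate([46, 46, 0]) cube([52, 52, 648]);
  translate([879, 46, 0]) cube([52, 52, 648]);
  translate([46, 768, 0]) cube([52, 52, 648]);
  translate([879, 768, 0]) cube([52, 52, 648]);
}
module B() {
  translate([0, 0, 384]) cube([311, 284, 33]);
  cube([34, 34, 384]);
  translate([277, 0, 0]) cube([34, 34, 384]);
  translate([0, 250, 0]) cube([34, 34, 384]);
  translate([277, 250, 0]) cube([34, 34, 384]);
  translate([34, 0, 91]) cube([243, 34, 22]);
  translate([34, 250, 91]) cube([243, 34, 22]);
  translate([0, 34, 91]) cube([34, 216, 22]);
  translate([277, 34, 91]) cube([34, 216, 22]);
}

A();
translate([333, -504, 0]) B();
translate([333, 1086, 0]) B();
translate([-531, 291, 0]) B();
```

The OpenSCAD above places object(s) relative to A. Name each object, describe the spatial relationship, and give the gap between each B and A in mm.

Each stool's nearest face is 220 mm from the table's bounding box.

A is a table. B is a stool. Three stools sit around the table at the −y, +y, −x sides. The gap between each stool and the table is 220 mm.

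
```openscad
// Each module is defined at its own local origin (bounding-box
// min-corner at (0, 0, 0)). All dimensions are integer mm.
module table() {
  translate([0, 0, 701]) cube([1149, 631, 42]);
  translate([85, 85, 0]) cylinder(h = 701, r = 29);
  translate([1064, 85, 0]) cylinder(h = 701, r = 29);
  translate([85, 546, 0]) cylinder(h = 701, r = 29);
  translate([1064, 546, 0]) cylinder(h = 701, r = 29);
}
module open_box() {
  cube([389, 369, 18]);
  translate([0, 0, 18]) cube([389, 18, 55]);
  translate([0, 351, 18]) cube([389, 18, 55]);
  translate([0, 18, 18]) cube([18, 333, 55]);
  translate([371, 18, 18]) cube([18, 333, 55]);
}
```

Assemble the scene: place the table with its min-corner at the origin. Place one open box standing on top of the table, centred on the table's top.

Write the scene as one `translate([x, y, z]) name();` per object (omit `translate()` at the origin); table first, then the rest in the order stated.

table();
translate([380, 131, 743]) open_box();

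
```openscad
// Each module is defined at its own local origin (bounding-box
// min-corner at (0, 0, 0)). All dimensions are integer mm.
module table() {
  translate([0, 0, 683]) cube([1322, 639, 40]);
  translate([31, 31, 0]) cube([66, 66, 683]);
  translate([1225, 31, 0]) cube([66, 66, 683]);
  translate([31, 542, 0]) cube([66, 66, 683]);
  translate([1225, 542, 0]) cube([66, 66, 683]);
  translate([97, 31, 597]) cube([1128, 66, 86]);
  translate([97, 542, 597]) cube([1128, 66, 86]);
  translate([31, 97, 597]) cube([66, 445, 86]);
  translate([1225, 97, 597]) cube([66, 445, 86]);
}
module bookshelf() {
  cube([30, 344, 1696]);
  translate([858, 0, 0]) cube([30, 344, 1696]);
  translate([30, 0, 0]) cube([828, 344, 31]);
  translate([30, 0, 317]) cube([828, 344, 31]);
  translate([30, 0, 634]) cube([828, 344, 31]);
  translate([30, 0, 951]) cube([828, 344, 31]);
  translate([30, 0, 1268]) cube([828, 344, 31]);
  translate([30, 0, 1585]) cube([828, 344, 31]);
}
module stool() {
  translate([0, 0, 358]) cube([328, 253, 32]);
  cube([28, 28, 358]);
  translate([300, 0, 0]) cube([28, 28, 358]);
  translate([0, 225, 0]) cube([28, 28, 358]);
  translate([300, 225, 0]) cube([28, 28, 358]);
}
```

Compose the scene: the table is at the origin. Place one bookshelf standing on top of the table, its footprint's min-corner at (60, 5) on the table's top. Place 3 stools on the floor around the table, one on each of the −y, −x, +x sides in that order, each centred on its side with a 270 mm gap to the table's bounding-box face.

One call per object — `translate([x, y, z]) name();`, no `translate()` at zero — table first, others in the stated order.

table();
translate([60, 5, 723]) bookshelf();
translate([497, -523, 0]) stool();
translate([-598, 193, 0]) stool();
translate([1592, 193, 0]) stool();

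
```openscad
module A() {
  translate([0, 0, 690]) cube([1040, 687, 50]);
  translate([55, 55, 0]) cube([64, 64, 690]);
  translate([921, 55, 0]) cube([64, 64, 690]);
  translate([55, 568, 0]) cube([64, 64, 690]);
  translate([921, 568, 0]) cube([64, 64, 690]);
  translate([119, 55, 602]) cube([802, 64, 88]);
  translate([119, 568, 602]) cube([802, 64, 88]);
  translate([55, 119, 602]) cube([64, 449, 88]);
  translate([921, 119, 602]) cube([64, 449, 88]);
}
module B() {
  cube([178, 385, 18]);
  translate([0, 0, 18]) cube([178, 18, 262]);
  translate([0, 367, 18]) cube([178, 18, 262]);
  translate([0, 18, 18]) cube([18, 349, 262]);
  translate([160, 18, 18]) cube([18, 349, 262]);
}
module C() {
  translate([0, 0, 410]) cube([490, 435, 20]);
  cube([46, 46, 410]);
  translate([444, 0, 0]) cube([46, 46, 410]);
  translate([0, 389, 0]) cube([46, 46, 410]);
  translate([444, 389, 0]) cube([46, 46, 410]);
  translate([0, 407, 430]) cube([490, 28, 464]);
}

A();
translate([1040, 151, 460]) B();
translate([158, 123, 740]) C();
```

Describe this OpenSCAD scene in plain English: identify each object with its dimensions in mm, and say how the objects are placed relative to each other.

A is a table: top 1040 mm (x) × 687 mm (y), 50 mm thick, upper face at z = 740 mm, on four 64×64 mm square legs, each inset 55 mm from the nearest pair of top edges, running from z = 0 to the bottom of the top. Four apron rails, 64 mm thick and 88 mm tall, run between adjacent legs with their top edges flush with the underside of the top and their outer faces flush with the legs' outer faces.

B is an open storage box with external size 178×385×280 mm and wall thickness 18 mm (the base is also 18 mm thick). The base covers the whole footprint; the four walls stand on the base, with the y-facing walls full-width and the x-facing walls fitting between their inner faces.

C is a chair. The seat is a 490×435×20 mm slab with its top at z = 430 mm, on four 46×46 mm corner legs (flush with the seat edges, standing on z = 0). A flat backrest 28 mm thick, 464 mm tall, spans the full seat width and rises from the seat top along its +y edge, rear face flush with the rear of the seat.

The open box is beside the table with their tops flush at z = 740. The chair is on top of the table.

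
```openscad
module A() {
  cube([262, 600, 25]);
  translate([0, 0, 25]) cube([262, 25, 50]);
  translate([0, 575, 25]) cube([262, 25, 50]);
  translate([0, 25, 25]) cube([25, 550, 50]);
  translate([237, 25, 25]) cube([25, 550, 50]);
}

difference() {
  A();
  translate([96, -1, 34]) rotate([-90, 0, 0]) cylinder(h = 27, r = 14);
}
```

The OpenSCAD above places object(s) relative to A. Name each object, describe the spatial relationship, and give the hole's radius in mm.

A is an open box. The open box has a circular hole through its front wall. The hole's radius is 14 mm.

The subtracted cylinder has r = 14 mm.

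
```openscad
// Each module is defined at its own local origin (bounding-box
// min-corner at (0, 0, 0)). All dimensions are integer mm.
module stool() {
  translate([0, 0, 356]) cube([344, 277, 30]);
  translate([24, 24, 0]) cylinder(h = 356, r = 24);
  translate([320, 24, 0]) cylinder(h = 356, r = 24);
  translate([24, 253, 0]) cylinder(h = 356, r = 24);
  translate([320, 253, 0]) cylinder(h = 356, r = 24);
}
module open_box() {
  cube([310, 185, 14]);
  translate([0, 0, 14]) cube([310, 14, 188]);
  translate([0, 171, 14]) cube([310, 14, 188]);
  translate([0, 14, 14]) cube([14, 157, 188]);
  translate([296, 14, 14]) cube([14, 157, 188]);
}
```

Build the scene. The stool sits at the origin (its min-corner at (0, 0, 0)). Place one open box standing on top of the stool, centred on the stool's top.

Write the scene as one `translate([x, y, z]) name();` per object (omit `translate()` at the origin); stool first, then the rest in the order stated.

stool();
translate([17, 46, 386]) open_box();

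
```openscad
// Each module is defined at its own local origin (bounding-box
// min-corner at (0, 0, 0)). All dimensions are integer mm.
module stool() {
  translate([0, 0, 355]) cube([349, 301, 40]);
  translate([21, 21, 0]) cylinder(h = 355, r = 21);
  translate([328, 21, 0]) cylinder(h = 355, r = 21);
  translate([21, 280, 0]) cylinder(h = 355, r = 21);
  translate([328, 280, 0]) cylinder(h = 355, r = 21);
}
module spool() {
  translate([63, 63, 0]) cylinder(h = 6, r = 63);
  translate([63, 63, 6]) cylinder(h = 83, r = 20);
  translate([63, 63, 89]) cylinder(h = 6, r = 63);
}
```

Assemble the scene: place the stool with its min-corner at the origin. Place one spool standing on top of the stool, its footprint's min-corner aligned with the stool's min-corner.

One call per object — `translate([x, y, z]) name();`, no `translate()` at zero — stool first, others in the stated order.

stool();
translate([0, 0, 395]) spool();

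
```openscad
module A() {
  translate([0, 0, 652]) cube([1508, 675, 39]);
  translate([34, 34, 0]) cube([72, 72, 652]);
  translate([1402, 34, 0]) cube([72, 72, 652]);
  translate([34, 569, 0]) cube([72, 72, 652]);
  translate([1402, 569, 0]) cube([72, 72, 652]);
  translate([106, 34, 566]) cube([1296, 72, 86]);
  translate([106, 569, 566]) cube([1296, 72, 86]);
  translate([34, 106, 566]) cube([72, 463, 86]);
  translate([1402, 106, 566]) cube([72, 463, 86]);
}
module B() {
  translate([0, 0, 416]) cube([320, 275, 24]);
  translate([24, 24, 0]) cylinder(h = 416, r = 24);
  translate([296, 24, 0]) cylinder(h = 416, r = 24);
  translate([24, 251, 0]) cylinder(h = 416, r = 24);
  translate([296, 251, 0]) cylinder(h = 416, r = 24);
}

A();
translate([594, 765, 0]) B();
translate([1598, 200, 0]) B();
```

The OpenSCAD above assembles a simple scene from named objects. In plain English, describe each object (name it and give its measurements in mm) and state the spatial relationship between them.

A is a rectangular dining table. The top is 1508×675×39 mm with its upper surface at z = 691 mm. It stands on four 72×72 mm square legs, each inset 34 mm from the nearest pair of top edges, running from the floor to the underside of the top. Four apron rails, 72 mm thick and 86 mm tall, run between adjacent legs with their top edges flush with the underside of the top and their outer faces flush with the legs' outer faces.

B is a simple wooden stool: a rectangular seat 320 mm (x) by 275 mm (y), 24 mm thick, top face at z = 440 mm, on four round legs, each 48 mm in diameter. The legs rest on z = 0, each leg's axis is inset half a diameter from the nearest pair of seat edges (so the leg's bounding box is flush with the corner).

Two stools sit around the table at the +y, +x sides.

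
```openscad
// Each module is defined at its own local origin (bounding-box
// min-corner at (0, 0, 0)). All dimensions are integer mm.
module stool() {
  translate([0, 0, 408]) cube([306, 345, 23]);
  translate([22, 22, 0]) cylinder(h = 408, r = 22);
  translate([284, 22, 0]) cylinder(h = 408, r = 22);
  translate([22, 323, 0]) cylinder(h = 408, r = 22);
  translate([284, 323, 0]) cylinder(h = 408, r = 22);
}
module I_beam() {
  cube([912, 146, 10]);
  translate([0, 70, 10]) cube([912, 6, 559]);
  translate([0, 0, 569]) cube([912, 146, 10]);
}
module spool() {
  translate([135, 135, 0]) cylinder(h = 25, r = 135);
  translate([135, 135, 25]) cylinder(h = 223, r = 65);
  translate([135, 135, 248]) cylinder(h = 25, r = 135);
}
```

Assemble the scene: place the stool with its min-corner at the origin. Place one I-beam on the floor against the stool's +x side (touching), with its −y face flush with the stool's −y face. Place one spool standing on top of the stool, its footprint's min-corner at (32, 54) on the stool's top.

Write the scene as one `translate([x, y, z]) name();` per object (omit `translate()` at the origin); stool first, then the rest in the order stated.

stool();
translate([306, 0, 0]) I_beam();
translate([32, 54, 431]) spool();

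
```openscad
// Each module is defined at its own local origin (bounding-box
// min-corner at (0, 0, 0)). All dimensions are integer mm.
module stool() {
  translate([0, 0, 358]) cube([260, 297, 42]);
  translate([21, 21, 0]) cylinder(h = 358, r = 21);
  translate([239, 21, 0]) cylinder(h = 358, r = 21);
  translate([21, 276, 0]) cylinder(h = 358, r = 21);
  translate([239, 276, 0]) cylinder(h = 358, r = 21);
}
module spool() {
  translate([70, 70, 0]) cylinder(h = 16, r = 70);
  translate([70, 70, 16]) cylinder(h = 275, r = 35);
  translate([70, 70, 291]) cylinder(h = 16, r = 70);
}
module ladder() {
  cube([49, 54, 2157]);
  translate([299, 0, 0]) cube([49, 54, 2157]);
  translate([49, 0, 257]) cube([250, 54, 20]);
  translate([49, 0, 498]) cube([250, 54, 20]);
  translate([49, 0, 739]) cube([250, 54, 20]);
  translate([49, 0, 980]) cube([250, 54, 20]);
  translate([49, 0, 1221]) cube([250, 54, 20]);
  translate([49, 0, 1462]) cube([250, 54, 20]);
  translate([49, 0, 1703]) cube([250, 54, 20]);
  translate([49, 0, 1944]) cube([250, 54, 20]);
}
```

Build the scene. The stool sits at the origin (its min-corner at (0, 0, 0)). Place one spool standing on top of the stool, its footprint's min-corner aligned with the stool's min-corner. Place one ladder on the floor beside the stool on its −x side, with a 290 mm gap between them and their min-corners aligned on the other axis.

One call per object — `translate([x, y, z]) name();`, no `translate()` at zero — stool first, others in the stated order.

stool();
translate([0, 0, 400]) spool();
translate([-638, 0, 0]) ladder();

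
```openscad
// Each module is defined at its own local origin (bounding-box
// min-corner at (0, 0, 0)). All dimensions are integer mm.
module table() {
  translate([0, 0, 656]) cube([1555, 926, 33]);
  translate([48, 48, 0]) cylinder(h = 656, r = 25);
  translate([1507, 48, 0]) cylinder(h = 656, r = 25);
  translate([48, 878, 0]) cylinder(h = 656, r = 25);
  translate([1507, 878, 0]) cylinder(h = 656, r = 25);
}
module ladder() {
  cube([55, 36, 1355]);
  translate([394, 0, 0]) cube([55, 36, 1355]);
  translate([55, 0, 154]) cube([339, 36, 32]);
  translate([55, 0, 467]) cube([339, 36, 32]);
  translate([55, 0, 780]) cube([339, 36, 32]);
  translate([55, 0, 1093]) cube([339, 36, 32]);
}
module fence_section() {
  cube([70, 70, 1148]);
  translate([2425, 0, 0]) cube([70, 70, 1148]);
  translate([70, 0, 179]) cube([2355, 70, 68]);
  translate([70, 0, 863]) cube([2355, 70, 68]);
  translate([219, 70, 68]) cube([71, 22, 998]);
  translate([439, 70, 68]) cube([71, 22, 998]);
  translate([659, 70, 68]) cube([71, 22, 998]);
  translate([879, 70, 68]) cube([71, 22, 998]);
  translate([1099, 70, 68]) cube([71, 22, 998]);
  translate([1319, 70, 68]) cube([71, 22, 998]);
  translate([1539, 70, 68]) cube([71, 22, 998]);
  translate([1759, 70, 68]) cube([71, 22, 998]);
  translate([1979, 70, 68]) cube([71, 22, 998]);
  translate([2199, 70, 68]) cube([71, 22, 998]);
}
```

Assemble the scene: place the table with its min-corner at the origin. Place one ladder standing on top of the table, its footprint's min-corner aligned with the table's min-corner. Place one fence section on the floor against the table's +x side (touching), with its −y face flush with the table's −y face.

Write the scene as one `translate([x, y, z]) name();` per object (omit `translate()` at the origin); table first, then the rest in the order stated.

table();
translate([0, 0, 689]) ladder();
translate([1555, 0, 0]) fence_section();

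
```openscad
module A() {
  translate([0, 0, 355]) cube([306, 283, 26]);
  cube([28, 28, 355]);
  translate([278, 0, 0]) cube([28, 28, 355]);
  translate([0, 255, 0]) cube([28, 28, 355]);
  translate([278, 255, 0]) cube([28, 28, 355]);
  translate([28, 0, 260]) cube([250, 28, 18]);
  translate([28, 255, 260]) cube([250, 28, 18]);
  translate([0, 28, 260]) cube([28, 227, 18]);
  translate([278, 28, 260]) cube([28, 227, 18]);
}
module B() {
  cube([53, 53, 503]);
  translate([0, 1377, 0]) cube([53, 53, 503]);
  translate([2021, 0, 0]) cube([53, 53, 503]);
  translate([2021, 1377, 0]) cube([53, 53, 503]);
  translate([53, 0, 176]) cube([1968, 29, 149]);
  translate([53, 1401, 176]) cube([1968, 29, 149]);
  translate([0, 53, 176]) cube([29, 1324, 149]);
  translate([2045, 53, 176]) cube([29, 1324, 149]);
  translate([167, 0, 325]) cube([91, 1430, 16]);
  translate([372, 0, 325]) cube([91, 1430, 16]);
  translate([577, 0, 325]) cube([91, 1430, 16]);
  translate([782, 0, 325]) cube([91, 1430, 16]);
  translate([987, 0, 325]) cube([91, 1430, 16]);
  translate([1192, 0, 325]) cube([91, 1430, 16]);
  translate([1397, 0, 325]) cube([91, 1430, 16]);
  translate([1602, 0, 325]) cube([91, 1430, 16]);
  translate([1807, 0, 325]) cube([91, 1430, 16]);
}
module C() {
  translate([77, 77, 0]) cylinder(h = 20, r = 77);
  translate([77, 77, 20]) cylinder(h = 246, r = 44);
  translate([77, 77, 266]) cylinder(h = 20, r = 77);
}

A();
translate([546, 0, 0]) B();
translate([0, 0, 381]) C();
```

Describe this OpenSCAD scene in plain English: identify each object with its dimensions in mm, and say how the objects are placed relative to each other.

A is a simple wooden stool: a rectangular seat 306 mm (x) by 283 mm (y), 26 mm thick, top face at z = 381 mm, on four square legs, each 28×28 mm in cross-section. The legs rest on z = 0, each flush with a corner of the seat. Four stretchers, 28 mm wide and 18 mm tall, connect adjacent legs with their undersides at z = 260 mm, each running between the inner faces of the legs it joins and aligned with the legs' outer faces on the other axis.

B is a bed frame 2074 mm long (x) by 1430 mm wide (y). Four 53×53 mm corner posts, 503 mm tall, at the corners of the footprint. Four rails of 29 mm thickness and 149 mm height run between adjacent posts with their undersides at z = 176 mm, their outer faces flush with the outside of the frame (the two x-running rails run between the posts' inner faces; the two y-running rails run between the posts' inner faces). 9 slats, each 91 mm wide (x) and 16 mm thick, lie across the top of the two x-running rails, running the full 1430 mm width of the frame in y; the slats are evenly spaced along x between the inner faces of the end posts with equal gaps (rounded down to the nearest mm) at the −x end and between each pair — any rounding remainder accumulates at the +x end.

C is a spool: two coaxial disc flanges of radius 77 mm and thickness 20 mm, joined by a core cylinder of radius 44 mm and height 246 mm. The lower flange rests on z = 0 and the three cylinders share a vertical axis.

The bed frame is on the floor beside the stool on its +x side. The spool is on top of the stool.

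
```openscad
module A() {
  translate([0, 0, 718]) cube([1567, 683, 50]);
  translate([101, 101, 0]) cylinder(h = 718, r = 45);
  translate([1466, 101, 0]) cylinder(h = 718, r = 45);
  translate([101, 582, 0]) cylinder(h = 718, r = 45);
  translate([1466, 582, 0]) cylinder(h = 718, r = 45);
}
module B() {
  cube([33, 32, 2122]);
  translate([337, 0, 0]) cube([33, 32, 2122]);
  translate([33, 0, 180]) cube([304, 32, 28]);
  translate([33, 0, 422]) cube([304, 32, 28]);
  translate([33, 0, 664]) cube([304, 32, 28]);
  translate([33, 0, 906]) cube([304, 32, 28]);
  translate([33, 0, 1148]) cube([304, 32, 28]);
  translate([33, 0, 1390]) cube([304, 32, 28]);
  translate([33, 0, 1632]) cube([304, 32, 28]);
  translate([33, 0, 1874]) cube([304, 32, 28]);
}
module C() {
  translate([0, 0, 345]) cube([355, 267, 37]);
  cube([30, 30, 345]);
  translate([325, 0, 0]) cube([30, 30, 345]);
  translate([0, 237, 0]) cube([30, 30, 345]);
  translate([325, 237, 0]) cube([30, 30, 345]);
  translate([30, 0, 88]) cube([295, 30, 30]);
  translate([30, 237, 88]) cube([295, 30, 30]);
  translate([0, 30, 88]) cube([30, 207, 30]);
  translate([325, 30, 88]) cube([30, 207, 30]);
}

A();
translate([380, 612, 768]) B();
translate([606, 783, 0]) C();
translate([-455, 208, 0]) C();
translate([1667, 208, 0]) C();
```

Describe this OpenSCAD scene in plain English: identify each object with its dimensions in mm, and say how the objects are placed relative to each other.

A is a table: top 1567 mm (x) × 683 mm (y), 50 mm thick, upper face at z = 768 mm, on four round legs of 90 mm diameter, each leg's bounding box inset 56 mm from the nearest pair of top edges, running from z = 0 to the bottom of the top.

B is a wooden ladder with two side rails of 33×32 mm section and 2122 mm height, set 370 mm apart overall. Between them run 8 rectangular rungs (32 mm deep, 28 mm thick), front faces flush with the rails' −y face. The bottom of the first rung is 180 mm above the floor and each subsequent rung is 242 mm higher than the one below.

C is a four-legged stool. The seat is 355×267 mm, 37 mm thick, top at z = 382 mm. It stands on four square legs, each 30×30 mm in cross-section, from z = 0 to the seat underside, each flush with a corner of the seat. Four stretchers, 30 mm wide and 30 mm tall, connect adjacent legs with their undersides at z = 88 mm, each running between the inner faces of the legs it joins and aligned with the legs' outer faces on the other axis.

The ladder is on top of the table. Three stools sit around the table at the +y, −x, +x sides.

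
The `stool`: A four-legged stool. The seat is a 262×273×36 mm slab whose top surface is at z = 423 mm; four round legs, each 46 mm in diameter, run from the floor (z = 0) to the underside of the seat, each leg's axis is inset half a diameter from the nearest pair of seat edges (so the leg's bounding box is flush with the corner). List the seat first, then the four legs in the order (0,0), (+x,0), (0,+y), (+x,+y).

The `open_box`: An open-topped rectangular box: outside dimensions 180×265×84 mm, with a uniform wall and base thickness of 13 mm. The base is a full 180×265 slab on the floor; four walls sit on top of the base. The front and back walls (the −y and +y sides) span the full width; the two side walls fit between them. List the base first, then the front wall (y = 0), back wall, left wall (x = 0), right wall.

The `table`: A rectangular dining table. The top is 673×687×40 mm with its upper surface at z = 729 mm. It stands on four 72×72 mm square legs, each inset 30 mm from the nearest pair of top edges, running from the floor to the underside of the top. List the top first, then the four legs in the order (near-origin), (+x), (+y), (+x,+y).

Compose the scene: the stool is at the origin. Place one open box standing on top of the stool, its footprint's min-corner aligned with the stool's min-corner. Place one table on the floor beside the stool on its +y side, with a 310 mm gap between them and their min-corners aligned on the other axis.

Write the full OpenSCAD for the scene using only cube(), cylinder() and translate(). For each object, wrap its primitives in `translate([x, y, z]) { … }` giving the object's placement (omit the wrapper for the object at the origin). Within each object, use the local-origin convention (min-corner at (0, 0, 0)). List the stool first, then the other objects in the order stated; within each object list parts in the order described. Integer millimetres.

translate([0, 0, 387]) cube([262, 273, 36]);
translate([23, 23, 0]) cylinder(h = 387, r = 23);
translate([239, 23, 0]) cylinder(h = 387, r = 23);
translate([23, 250, 0]) cylinder(h = 387, r = 23);
translate([239, 250, 0]) cylinder(h = 387, r = 23);
translate([0, 0, 423]) {
  cube([180, 265, 13]);
  translate([0, 0, 13]) cube([180, 13, 71]);
  translate([0, 252, 13]) cube([180, 13, 71]);
  translate([0, 13, 13]) cube([13, 239, 71]);
  translate([167, 13, 13]) cube([13, 239, 71]);
}
translate([0, 583, 0]) {
  translate([0, 0, 689]) cube([673, 687, 40]);
  translate([30, 30, 0]) cube([72, 72, 689]);
  translate([571, 30, 0]) cube([72, 72, 689]);
  translate([30, 585, 0]) cube([72, 72, 689]);
  translate([571, 585, 0]) cube([72, 72, 689]);
}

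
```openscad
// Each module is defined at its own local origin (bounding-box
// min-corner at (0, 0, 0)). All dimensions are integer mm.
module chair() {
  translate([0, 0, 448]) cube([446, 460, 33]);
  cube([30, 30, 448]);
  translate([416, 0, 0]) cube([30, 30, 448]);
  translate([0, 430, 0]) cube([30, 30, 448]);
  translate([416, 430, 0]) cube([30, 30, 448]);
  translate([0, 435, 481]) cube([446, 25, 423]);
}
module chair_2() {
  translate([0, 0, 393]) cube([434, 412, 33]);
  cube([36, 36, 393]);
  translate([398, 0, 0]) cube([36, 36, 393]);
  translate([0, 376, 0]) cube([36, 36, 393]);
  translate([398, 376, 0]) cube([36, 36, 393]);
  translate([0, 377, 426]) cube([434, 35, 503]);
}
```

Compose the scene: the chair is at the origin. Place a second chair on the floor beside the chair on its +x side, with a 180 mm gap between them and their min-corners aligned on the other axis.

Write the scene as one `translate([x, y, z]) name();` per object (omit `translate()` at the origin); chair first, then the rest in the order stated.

chair();
translate([626, 0, 0]) chair_2();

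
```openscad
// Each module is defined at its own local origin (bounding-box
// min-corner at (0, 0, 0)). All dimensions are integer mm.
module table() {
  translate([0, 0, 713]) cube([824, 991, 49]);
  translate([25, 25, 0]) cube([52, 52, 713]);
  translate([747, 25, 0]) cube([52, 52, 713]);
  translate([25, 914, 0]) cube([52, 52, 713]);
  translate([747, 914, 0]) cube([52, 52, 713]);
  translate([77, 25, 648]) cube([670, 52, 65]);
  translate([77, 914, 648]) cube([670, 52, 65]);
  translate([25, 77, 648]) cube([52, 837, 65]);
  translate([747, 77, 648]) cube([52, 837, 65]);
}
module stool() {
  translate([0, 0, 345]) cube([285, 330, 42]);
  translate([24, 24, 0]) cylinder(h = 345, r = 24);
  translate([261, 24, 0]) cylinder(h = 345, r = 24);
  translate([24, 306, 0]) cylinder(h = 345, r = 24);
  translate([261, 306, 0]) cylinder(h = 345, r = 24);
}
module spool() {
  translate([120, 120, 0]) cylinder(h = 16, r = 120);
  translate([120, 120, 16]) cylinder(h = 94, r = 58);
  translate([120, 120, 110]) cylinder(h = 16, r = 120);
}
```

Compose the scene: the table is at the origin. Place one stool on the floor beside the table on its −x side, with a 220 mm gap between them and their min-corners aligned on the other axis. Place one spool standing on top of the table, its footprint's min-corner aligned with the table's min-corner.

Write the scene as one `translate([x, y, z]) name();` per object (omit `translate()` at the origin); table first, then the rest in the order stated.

table();
translate([-505, 0, 0]) stool();
translate([0, 0, 762]) spool();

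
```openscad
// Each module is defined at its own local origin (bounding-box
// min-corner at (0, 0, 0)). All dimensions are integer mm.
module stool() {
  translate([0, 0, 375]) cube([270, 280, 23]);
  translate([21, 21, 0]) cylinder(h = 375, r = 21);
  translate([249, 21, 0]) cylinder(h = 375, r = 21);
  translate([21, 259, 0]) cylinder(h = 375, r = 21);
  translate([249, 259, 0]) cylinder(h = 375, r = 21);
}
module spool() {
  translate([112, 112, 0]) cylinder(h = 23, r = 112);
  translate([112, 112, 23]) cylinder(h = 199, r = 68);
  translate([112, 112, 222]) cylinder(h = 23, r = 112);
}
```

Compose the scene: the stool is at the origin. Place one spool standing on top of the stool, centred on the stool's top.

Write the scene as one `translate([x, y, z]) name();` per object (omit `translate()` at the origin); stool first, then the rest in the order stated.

stool();
translate([23, 28, 398]) spool();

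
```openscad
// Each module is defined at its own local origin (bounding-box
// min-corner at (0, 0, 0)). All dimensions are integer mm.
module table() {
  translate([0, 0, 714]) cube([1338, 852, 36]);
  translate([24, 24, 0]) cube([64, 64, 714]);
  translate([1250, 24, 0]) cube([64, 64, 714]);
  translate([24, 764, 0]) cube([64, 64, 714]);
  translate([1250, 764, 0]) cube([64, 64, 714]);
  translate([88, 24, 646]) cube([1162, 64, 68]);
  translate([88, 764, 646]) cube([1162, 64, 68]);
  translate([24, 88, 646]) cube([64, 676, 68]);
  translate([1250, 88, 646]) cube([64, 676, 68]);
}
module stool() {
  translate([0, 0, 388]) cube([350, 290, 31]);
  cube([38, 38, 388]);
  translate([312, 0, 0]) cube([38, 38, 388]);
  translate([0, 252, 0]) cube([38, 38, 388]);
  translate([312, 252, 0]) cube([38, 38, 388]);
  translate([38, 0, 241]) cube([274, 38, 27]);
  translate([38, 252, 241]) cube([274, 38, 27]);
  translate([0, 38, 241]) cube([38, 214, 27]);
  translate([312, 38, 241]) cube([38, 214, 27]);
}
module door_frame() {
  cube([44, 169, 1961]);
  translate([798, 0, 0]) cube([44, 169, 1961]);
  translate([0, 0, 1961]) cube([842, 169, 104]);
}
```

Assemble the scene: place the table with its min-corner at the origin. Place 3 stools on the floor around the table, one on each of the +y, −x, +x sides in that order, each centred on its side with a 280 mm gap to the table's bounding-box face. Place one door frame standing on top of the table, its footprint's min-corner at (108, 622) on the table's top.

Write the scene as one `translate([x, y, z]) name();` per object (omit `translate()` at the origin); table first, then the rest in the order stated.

table();
translate([494, 1132, 0]) stool();
translate([-630, 281, 0]) stool();
translate([1618, 281, 0]) stool();
translate([108, 622, 750]) door_frame();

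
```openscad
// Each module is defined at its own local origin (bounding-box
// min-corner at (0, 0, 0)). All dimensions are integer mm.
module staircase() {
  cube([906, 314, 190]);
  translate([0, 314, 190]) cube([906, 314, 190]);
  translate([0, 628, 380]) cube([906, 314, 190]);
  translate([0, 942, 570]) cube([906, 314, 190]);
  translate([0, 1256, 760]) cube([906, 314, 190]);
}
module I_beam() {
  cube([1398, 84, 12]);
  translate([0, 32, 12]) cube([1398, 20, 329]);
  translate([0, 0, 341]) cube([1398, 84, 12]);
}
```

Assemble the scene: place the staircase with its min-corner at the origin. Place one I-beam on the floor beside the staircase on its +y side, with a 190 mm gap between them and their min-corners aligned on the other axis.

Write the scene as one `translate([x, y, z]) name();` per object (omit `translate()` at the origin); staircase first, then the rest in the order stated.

staircase();
translate([0, 1760, 0]) I_beam();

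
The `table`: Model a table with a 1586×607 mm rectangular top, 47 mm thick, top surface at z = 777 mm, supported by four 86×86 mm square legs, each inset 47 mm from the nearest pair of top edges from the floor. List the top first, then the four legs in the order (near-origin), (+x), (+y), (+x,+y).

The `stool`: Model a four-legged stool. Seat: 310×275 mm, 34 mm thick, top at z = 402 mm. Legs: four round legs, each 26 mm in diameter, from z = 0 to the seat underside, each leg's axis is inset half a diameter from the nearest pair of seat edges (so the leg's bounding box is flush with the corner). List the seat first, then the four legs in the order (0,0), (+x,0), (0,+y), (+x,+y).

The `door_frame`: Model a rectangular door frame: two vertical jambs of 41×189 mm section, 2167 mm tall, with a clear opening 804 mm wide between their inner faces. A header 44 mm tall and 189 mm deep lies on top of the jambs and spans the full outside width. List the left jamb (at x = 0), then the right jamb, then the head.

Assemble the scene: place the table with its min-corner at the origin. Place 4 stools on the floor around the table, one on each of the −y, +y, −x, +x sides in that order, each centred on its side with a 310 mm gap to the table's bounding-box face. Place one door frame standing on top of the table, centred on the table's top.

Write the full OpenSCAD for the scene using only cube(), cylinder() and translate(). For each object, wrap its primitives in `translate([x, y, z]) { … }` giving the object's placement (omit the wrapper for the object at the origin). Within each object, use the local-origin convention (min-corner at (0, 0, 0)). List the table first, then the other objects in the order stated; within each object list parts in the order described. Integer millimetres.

translate([0, 0, 730]) cube([1586, 607, 47]);
translate([47, 47, 0]) cube([86, 86, 730]);
translate([1453, 47, 0]) cube([86, 86, 730]);
translate([47, 474, 0]) cube([86, 86, 730]);
translate([1453, 474, 0]) cube([86, 86, 730]);
translate([638, -585, 0]) {
  translate([0, 0, 368]) cube([310, 275, 34]);
  translate([13, 13, 0]) cylinder(h = 368, r = 13);
  translate([297, 13, 0]) cylinder(h = 368, r = 13);
  translate([13, 262, 0]) cylinder(h = 368, r = 13);
  translate([297, 262, 0]) cylinder(h = 368, r = 13);
}
translate([638, 917, 0]) {
  translate([0, 0, 368]) cube([310, 275, 34]);
  translate([13, 13, 0]) cylinder(h = 368, r = 13);
  translate([297, 13, 0]) cylinder(h = 368, r = 13);
  translate([13, 262, 0]) cylinder(h = 368, r = 13);
  translate([297, 262, 0]) cylinder(h = 368, r = 13);
}
translate([-620, 166, 0]) {
  translate([0, 0, 368]) cube([310, 275, 34]);
  translate([13, 13, 0]) cylinder(h = 368, r = 13);
  translate([297, 13, 0]) cylinder(h = 368, r = 13);
  translate([13, 262, 0]) cylinder(h = 368, r = 13);
  translate([297, 262, 0]) cylinder(h = 368, r = 13);
}
translate([1896, 166, 0]) {
  translate([0, 0, 368]) cube([310, 275, 34]);
  translate([13, 13, 0]) cylinder(h = 368, r = 13);
  translate([297, 13, 0]) cylinder(h = 368, r = 13);
  translate([13, 262, 0]) cylinder(h = 368, r = 13);
  translate([297, 262, 0]) cylinder(h = 368, r = 13);
}
translate([350, 209, 777]) {
  cube([41, 189, 2167]);
  translate([845, 0, 0]) cube([41, 189, 2167]);
  translate([0, 0, 2167]) cube([886, 189, 44]);
}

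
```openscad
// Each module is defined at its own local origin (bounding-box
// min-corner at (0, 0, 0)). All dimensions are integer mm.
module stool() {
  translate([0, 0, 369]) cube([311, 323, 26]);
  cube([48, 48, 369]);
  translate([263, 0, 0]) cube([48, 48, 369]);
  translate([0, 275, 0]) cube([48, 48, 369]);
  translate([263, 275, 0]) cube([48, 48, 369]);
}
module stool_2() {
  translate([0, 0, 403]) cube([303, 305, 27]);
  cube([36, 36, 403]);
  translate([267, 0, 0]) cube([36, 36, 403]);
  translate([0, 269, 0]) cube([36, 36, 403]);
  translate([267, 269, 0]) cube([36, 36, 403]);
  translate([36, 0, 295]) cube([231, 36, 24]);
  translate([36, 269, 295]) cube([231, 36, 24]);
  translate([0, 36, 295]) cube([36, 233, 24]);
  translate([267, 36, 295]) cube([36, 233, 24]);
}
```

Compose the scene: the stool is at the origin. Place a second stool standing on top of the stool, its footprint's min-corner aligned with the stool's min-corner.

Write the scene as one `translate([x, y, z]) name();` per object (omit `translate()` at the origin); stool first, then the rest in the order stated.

stool();
translate([0, 0, 395]) stool_2();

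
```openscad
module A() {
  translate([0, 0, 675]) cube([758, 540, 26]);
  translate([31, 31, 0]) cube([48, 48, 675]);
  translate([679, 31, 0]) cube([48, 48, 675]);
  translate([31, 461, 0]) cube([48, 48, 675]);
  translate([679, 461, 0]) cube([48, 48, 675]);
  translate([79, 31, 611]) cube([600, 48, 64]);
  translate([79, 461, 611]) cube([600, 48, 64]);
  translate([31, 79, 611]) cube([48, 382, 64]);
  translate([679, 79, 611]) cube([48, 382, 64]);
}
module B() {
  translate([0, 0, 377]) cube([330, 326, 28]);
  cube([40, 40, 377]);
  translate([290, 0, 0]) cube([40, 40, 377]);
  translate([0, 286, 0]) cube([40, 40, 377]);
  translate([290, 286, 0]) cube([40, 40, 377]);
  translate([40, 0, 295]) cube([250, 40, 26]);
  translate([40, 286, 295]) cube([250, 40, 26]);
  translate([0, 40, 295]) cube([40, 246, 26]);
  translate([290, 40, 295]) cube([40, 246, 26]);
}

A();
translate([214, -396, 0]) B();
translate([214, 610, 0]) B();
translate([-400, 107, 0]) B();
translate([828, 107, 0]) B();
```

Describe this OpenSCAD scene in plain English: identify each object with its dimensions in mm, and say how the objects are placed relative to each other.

A is a rectangular dining table. The top is 758×540×26 mm with its upper surface at z = 701 mm. It stands on four 48×48 mm square legs, each inset 31 mm from the nearest pair of top edges, running from the floor to the underside of the top. Four apron rails, 48 mm thick and 64 mm tall, run between adjacent legs with their top edges flush with the underside of the top and their outer faces flush with the legs' outer faces.

B is a four-legged stool. The seat is 330×326 mm, 28 mm thick, top at z = 405 mm. It stands on four square legs, each 40×40 mm in cross-section, from z = 0 to the seat underside, each flush with a corner of the seat. Four stretchers, 40 mm wide and 26 mm tall, connect adjacent legs with their undersides at z = 295 mm, each running between the inner faces of the legs it joins and aligned with the legs' outer faces on the other axis.

Four stools sit around the table at the −y, +y, −x, +x sides.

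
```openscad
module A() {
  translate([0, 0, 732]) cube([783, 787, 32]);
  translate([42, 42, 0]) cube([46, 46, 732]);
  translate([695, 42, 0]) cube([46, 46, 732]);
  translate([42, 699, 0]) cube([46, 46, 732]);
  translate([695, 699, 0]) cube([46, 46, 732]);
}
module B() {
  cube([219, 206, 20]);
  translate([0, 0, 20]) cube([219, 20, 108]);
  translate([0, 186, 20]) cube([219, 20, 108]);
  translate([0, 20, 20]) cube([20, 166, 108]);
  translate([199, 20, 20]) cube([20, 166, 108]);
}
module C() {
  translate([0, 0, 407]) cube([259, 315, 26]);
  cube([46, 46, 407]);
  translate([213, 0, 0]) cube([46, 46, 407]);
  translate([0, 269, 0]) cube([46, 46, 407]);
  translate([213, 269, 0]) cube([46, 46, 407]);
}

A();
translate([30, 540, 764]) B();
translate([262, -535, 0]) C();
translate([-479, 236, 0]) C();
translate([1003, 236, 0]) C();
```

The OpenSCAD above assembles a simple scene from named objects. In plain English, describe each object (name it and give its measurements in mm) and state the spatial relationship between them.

A is a rectangular dining table. The top is 783×787×32 mm with its upper surface at z = 764 mm. It stands on four 46×46 mm square legs, each inset 42 mm from the nearest pair of top edges, running from the floor to the underside of the top.

B is an open storage box with external size 219×206×128 mm and wall thickness 20 mm (the base is also 20 mm thick). The base covers the whole footprint; the four walls stand on the base, with the y-facing walls full-width and the x-facing walls fitting between their inner faces.

C is a four-legged stool. The seat is 259×315 mm, 26 mm thick, top at z = 433 mm. It stands on four square legs, each 46×46 mm in cross-section, from z = 0 to the seat underside, each flush with a corner of the seat.

The open box is on top of the table. Three stools sit around the table at the −y, −x, +x sides.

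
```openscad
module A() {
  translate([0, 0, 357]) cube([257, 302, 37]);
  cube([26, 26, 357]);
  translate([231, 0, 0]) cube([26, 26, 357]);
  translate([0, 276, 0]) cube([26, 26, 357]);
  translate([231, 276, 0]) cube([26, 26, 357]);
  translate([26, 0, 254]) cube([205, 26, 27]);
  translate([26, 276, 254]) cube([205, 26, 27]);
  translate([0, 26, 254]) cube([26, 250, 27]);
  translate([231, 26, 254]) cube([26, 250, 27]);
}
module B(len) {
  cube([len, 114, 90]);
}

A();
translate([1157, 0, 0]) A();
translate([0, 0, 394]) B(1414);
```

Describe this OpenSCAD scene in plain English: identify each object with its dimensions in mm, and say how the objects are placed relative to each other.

A is a four-legged stool. The seat is a 257×302×37 mm slab whose top surface is at z = 394 mm; four square legs, each 26×26 mm in cross-section, run from the floor (z = 0) to the underside of the seat, each flush with a corner of the seat. Four stretchers, 26 mm wide and 27 mm tall, connect adjacent legs with their undersides at z = 254 mm, each running between the inner faces of the legs it joins and aligned with the legs' outer faces on the other axis.

B is a rectangular beam 1414 mm long (x), 114 mm deep (y), 90 mm thick (z).

The beam spans the tops of two stools placed 900 mm apart, resting at z = 394 mm.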